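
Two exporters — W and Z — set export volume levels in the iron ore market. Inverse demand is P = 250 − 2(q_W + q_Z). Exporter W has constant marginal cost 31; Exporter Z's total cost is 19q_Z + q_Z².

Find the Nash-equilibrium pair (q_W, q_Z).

Exporter W's profit: π = q_W(250 − 2(q_W + q_Z)) − 31q_W.
∂π/∂q_W = 219 − 4q_W − 2q_Z = 0, so q_W = 54.75 − 0.5q_Z.
For Z: ∂π/∂q_Z = 231 − 6q_Z − 2q_W = 0 ⇒ q_Z = 38.5 − (1/3)q_W.
Plugging q_Z into W's best response: q_W = 54.75 − 0.5(38.5 − (1/3)q_W) ⇒ (5/6)q_W = 35.5, so q_W = 42.6.
Then q_Z = 38.5 − (1/3)·42.6 = 24.3.

42.6, 24.3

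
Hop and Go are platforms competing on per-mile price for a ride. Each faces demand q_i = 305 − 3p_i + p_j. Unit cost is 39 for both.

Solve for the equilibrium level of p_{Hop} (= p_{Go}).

84.4

Hop's profit: π = (p_{Hop} − 39)(305 − 3p_{Hop} + p_{Go}).
∂π/∂p_{Hop} = 422 − 6p_{Hop} + p_{Go} = 0 ⇒ p_{Hop} = 211/3 + (1/6)p_{Go}.
Setting p_{Hop} = p_{Go} in the reaction function: p_{Hop} = 211/3 + (1/6)p_{Hop}, so p_{Hop} = (211/3) / (5/6) = 84.4.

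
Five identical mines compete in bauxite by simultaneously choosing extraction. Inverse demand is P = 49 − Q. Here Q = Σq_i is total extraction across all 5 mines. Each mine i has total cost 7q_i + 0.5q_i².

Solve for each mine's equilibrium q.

A representative mine's profit is π_i = q_i(49 − Q) − 7q_i − 0.5q_i², with Q = q_i + Σ_{j≠i} q_j.
First-order condition: 42 − 3q_i − Σ_{j≠i} q_j = 0.
In a symmetric equilibrium every mine chooses the same q, so Σ_{j≠i} q_j = 4q. The condition becomes 42 − 7q = 0, giving q = 42/7 = 6.

6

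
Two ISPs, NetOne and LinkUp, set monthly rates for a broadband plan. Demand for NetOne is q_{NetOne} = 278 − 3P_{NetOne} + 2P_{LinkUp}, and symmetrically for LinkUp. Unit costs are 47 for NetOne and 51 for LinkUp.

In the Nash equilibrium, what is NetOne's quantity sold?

175.5

NetOne's profit: π = (P_{NetOne} − 47)(278 − 3P_{NetOne} + 2P_{LinkUp}).
∂π/∂P_{NetOne} = 419 − 6P_{NetOne} + 2P_{LinkUp} = 0 ⇒ P_{NetOne} = 419/6 + (1/3)P_{LinkUp}.
Similarly P_{LinkUp} = 431/6 + (1/3)P_{NetOne}.
Solving the two reaction functions simultaneously: (1 − (1/3)(1/3))P_{NetOne} = 419/6 + (1/3)·(431/6), so (8/9)P_{NetOne} = 844/9 and P_{NetOne} = 105.5.
Then P_{LinkUp} = 431/6 + (1/3)·105.5 = 107.
q_{NetOne} = 278 − 3·105.5 + 2·107 = 175.5.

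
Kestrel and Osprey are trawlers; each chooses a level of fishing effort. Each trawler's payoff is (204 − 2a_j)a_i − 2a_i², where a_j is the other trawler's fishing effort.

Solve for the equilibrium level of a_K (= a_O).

Kestrel's payoff is (204 − 2a_O)a_K − 2a_K².
∂π/∂a_K = 204 − 2a_O − 4a_K = 0, so a_K = 51 − 0.5a_O.
By symmetry a_O = a_K; substituting into the reaction function, 1.5a_K = 51 and a_K = 34.

34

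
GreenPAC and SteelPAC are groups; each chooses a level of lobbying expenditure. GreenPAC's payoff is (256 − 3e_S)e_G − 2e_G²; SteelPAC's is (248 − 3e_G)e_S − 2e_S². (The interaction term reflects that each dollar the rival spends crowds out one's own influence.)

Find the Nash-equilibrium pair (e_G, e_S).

Expanding GreenPAC's payoff: 256e_G − 3e_Se_G − 2e_G².
∂π/∂e_G = 256 − 3e_S − 4e_G = 0, so e_G = 64 − 0.75e_S.
Likewise for SteelPAC: e_S = 62 − 0.75e_G.
Solving the two reaction functions simultaneously: (1 − (−0.75)(−0.75))e_G = 64 − 0.75·62, so 0.4375e_G = 17.5 and e_G = 40.
Then e_S = 62 − 0.75·40 = 32.

40, 32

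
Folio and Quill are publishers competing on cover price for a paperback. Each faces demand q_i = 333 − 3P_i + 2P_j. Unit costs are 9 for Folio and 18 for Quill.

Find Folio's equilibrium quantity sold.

Folio's profit: π = (P_{Folio} − 9)(333 − 3P_{Folio} + 2P_{Quill}).
∂π/∂P_{Folio} = 360 − 6P_{Folio} + 2P_{Quill} = 0 ⇒ P_{Folio} = 60 + (1/3)P_{Quill}.
Similarly P_{Quill} = 64.5 + (1/3)P_{Folio}.
Substituting the second reaction function into the first: P_{Folio} = 60 + (1/3)(64.5 + (1/3)P_{Folio}), which gives (8/9)P_{Folio} = 81.5 ⇒ P_{Folio} = 91.6875.
Then P_{Quill} = 64.5 + (1/3)·91.6875 = 95.0625.
q_{Folio} = 333 − 3·91.6875 + 2·95.0625 = 248.0625.

248.0625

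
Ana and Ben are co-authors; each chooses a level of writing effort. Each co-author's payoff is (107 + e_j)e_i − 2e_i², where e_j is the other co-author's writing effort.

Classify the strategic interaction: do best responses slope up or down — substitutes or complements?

strategic complements

Ana's payoff is (107 + e_B)e_A − 2e_A².
∂π/∂e_A = 107 + e_B − 4e_A = 0, so e_A = 26.75 + 0.25e_B.
The best-response slope de_A/de_B = 0.25 > 0: the reaction function is upward-sloping, so the choices are strategic complements.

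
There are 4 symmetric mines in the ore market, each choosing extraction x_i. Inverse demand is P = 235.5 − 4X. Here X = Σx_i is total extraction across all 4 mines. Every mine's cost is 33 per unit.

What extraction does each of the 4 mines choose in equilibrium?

A representative mine's profit is π_i = x_i(235.5 − 4X) − 33x_i, with X = x_i + Σ_{j≠i} x_j.
First-order condition: 202.5 − 8x_i − 4Σ_{j≠i} x_j = 0.
In a symmetric equilibrium every mine chooses the same x, so Σ_{j≠i} x_j = 3x. The condition becomes 202.5 − 20x = 0, giving x = 202.5/20 = 10.125.

10.125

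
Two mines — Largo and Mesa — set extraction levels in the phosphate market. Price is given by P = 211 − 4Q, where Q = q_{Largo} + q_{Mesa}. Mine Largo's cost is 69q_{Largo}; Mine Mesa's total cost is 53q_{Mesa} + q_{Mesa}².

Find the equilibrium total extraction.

23.1875

Mine Largo's profit: π = q_{Largo}(211 − 4(q_{Largo} + q_{Mesa})) − 69q_{Largo}.
∂π/∂q_{Largo} = 142 − 8q_{Largo} − 4q_{Mesa} = 0, so q_{Largo} = 17.75 − 0.5q_{Mesa}.
For Mesa: ∂π/∂q_{Mesa} = 158 − 10q_{Mesa} − 4q_{Largo} = 0 ⇒ q_{Mesa} = 15.8 − 0.4q_{Largo}.
Solving the two reaction functions simultaneously: (1 − (−0.5)(−0.4))q_{Largo} = 17.75 − 0.5·15.8, so 0.8q_{Largo} = 9.85 and q_{Largo} = 12.3125.
Then q_{Mesa} = 15.8 − 0.4·12.3125 = 10.875.
Total extraction: 12.3125 + 10.875 = 23.1875.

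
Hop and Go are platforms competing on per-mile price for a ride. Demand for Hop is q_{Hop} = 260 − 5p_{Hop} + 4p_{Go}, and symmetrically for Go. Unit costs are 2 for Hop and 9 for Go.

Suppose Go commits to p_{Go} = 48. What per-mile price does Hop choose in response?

Hop's profit: π = (p_{Hop} − 2)(260 − 5p_{Hop} + 4p_{Go}).
∂π/∂p_{Hop} = 270 − 10p_{Hop} + 4p_{Go} = 0 ⇒ p_{Hop} = 27 + 0.4p_{Go}.
At p_{Go} = 48: p_{Hop} = 27 + 0.4·48 = 46.2.

46.2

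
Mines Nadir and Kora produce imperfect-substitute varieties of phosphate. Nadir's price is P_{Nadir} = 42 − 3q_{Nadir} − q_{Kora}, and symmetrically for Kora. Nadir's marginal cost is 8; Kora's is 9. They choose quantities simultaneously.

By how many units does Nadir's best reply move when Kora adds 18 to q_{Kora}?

-3

Mine Nadir's profit: π = q_{Nadir}(42 − 3q_{Nadir} − q_{Kora}) − 8q_{Nadir}.
∂π/∂q_{Nadir} = 34 − 6q_{Nadir} − q_{Kora} = 0 ⇒ q_{Nadir} = 17/3 − (1/6)q_{Kora}.
The reaction-function slope is −1/6, so an 18-unit rise in q_{Kora} moves q_{Nadir} by −1/6 × 18 = −3. Nadir's best response falls — the actions are strategic substitutes.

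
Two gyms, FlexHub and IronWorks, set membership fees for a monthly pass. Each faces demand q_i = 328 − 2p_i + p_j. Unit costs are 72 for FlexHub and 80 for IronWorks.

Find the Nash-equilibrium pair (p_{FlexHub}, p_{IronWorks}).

158.4, 161.6

FlexHub's profit: π = (p_{FlexHub} − 72)(328 − 2p_{FlexHub} + p_{IronWorks}).
∂π/∂p_{FlexHub} = 472 − 4p_{FlexHub} + p_{IronWorks} = 0 ⇒ p_{FlexHub} = 118 + 0.25p_{IronWorks}.
Similarly p_{IronWorks} = 122 + 0.25p_{FlexHub}.
Solving the two reaction functions simultaneously: (1 − (0.25)(0.25))p_{FlexHub} = 118 + 0.25·122, so 0.9375p_{FlexHub} = 148.5 and p_{FlexHub} = 158.4.
Then p_{IronWorks} = 122 + 0.25·158.4 = 161.6.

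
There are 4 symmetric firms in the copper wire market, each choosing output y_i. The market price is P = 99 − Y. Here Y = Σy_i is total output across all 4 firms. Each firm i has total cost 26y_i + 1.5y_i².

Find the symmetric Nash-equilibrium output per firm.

A representative firm's profit is π_i = y_i(99 − Y) − 26y_i − 1.5y_i², with Y = y_i + Σ_{j≠i} y_j.
First-order condition: 73 − 5y_i − Σ_{j≠i} y_j = 0.
With identical firms, set every y_j = y: then 73 − 5y − 3y = 0, i.e. y = 73/8 = 9.125.

9.125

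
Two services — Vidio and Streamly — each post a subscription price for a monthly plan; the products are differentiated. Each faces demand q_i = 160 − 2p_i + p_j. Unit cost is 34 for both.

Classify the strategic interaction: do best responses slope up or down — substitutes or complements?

strategic complements

Vidio's profit: π = (p_{Vidio} − 34)(160 − 2p_{Vidio} + p_{Streamly}).
∂π/∂p_{Vidio} = 228 − 4p_{Vidio} + p_{Streamly} = 0 ⇒ p_{Vidio} = 57 + 0.25p_{Streamly}.
The best-response slope dp_{Vidio}/dp_{Streamly} = 0.25 > 0: the reaction function is upward-sloping, so the choices are strategic complements.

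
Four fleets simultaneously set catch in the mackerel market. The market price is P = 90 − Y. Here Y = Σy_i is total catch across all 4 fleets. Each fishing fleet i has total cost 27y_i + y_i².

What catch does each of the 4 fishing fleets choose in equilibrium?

9

A representative fishing fleet's profit is π_i = y_i(90 − Y) − 27y_i − y_i², with Y = y_i + Σ_{j≠i} y_j.
First-order condition: 63 − 4y_i − Σ_{j≠i} y_j = 0.
Imposing symmetry (y_j = y for all j) turns Σ_{j≠i} y_j into 3y, so 63 = 7y and y = 9.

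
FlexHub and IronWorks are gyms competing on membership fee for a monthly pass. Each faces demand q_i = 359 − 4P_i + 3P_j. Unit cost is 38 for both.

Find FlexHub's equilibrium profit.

16486.56

FlexHub's profit: π = (P_{FlexHub} − 38)(359 − 4P_{FlexHub} + 3P_{IronWorks}).
∂π/∂P_{FlexHub} = 511 − 8P_{FlexHub} + 3P_{IronWorks} = 0 ⇒ P_{FlexHub} = 63.875 + 0.375P_{IronWorks}.
Setting P_{FlexHub} = P_{IronWorks} in the reaction function: P_{FlexHub} = 63.875 + 0.375P_{FlexHub}, so P_{FlexHub} = 63.875 / 0.625 = 102.2.
q_{FlexHub} = 359 − 4·102.2 + 3·102.2 = 256.8.
Profit = (102.2 − 38)·256.8 = 16486.56.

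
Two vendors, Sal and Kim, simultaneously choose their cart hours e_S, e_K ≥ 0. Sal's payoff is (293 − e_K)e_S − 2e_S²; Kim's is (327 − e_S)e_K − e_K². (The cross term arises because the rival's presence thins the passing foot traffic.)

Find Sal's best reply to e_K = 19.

Expanding Sal's payoff: 293e_S − e_Ke_S − 2e_S².
∂π/∂e_S = 293 − e_K − 4e_S = 0, so e_S = 73.25 − 0.25e_K.
At e_K = 19: e_S = 73.25 − 0.25·19 = 68.5.

68.5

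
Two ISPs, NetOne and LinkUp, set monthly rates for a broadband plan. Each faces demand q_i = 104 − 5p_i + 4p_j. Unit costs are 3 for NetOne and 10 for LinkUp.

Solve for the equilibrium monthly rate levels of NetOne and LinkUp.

NetOne's profit: π = (p_{NetOne} − 3)(104 − 5p_{NetOne} + 4p_{LinkUp}).
∂π/∂p_{NetOne} = 119 − 10p_{NetOne} + 4p_{LinkUp} = 0 ⇒ p_{NetOne} = 11.9 + 0.4p_{LinkUp}.
Similarly p_{LinkUp} = 15.4 + 0.4p_{NetOne}.
Solving the two reaction functions simultaneously: (1 − (0.4)(0.4))p_{NetOne} = 11.9 + 0.4·15.4, so 0.84p_{NetOne} = 18.06 and p_{NetOne} = 21.5.
Then p_{LinkUp} = 15.4 + 0.4·21.5 = 24.

21.5, 24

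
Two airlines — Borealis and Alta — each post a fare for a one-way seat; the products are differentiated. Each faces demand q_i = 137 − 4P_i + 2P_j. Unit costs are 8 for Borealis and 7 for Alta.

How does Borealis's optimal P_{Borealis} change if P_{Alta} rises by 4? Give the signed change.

Borealis's profit: π = (P_{Borealis} − 8)(137 − 4P_{Borealis} + 2P_{Alta}).
∂π/∂P_{Borealis} = 169 − 8P_{Borealis} + 2P_{Alta} = 0 ⇒ P_{Borealis} = 21.125 + 0.25P_{Alta}.
The reaction-function slope is 0.25, so a 4-unit rise in P_{Alta} moves P_{Borealis} by 0.25 × 4 = 1. Borealis's best response rises — the actions are strategic complements.

1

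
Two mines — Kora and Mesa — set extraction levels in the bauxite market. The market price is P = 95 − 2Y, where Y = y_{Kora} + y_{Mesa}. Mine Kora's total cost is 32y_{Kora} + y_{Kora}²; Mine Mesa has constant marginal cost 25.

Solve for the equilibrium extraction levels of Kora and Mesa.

5.6, 14.7

Mine Kora's profit: π = y_{Kora}(95 − 2(y_{Kora} + y_{Mesa})) − 32y_{Kora} − y_{Kora}².
∂π/∂y_{Kora} = 63 − 6y_{Kora} − 2y_{Mesa} = 0, so y_{Kora} = 10.5 − (1/3)y_{Mesa}.
For Mesa: ∂π/∂y_{Mesa} = 70 − 4y_{Mesa} − 2y_{Kora} = 0 ⇒ y_{Mesa} = 17.5 − 0.5y_{Kora}.
Solving the two reaction functions simultaneously: (1 − (−1/3)(−0.5))y_{Kora} = 10.5 − (1/3)·17.5, so (5/6)y_{Kora} = 14/3 and y_{Kora} = 5.6.
Then y_{Mesa} = 17.5 − 0.5·5.6 = 14.7.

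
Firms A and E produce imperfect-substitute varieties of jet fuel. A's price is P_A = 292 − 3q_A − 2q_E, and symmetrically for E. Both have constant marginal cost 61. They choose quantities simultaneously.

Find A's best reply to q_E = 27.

29.5

Firm A's profit: π = q_A(292 − 3q_A − 2q_E) − 61q_A.
∂π/∂q_A = 231 − 6q_A − 2q_E = 0 ⇒ q_A = 38.5 − (1/3)q_E.
At q_E = 27: q_A = 38.5 − (1/3)·27 = 29.5.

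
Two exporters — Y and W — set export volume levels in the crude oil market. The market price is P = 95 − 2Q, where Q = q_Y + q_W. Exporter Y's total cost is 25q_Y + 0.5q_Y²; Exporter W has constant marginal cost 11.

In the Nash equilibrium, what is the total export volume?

Exporter Y's profit: π = q_Y(95 − 2(q_Y + q_W)) − 25q_Y − 0.5q_Y².
∂π/∂q_Y = 70 − 5q_Y − 2q_W = 0, so q_Y = 14 − 0.4q_W.
For W: ∂π/∂q_W = 84 − 4q_W − 2q_Y = 0 ⇒ q_W = 21 − 0.5q_Y.
Substituting the second reaction function into the first: q_Y = 14 − 0.4(21 − 0.5q_Y), which gives 0.8q_Y = 5.6 ⇒ q_Y = 7.
Then q_W = 21 − 0.5·7 = 17.5.
Total export volume: 7 + 17.5 = 24.5.

24.5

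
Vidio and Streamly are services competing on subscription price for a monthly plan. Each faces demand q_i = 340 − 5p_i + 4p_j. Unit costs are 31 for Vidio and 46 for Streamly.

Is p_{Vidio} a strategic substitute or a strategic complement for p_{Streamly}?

Vidio's profit: π = (p_{Vidio} − 31)(340 − 5p_{Vidio} + 4p_{Streamly}).
∂π/∂p_{Vidio} = 495 − 10p_{Vidio} + 4p_{Streamly} = 0 ⇒ p_{Vidio} = 49.5 + 0.4p_{Streamly}.
The best-response slope dp_{Vidio}/dp_{Streamly} = 0.4 > 0: the reaction function is upward-sloping, so the choices are strategic complements.

strategic complements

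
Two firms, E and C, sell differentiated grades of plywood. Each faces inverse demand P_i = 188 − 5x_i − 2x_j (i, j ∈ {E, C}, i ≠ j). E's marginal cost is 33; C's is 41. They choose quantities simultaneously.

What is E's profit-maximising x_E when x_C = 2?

15.1

Firm E's profit: π = x_E(188 − 5x_E − 2x_C) − 33x_E.
∂π/∂x_E = 155 − 10x_E − 2x_C = 0 ⇒ x_E = 15.5 − 0.2x_C.
At x_C = 2: x_E = 15.5 − 0.2·2 = 15.1.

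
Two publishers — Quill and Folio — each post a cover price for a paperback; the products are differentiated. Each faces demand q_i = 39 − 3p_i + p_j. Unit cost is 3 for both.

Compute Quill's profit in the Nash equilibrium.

130.68

Quill's profit: π = (p_{Quill} − 3)(39 − 3p_{Quill} + p_{Folio}).
∂π/∂p_{Quill} = 48 − 6p_{Quill} + p_{Folio} = 0 ⇒ p_{Quill} = 8 + (1/6)p_{Folio}.
The game is symmetric, so in equilibrium p_{Folio} = p_{Quill}: the reaction function gives (5/6)p_{Quill} = 8, hence p_{Quill} = 9.6.
q_{Quill} = 39 − 3·9.6 + 9.6 = 19.8.
Profit = (9.6 − 3)·19.8 = 130.68.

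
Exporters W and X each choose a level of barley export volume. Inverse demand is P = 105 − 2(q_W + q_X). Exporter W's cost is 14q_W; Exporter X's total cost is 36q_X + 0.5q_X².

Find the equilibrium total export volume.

25.6875

Exporter W's profit: π = q_W(105 − 2(q_W + q_X)) − 14q_W.
∂π/∂q_W = 91 − 4q_W − 2q_X = 0, so q_W = 22.75 − 0.5q_X.
For X: ∂π/∂q_X = 69 − 5q_X − 2q_W = 0 ⇒ q_X = 13.8 − 0.4q_W.
Solving the two reaction functions simultaneously: (1 − (−0.5)(−0.4))q_W = 22.75 − 0.5·13.8, so 0.8q_W = 15.85 and q_W = 19.8125.
Then q_X = 13.8 − 0.4·19.8125 = 5.875.
Total export volume: 19.8125 + 5.875 = 25.6875.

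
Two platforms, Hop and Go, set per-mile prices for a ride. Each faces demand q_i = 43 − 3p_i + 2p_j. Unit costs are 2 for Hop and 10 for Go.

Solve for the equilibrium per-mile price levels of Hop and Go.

13.75, 16.75

Hop's profit: π = (p_{Hop} − 2)(43 − 3p_{Hop} + 2p_{Go}).
∂π/∂p_{Hop} = 49 − 6p_{Hop} + 2p_{Go} = 0 ⇒ p_{Hop} = 49/6 + (1/3)p_{Go}.
Similarly p_{Go} = 73/6 + (1/3)p_{Hop}.
Plugging p_{Go} into Hop's best response: p_{Hop} = 49/6 + (1/3)(73/6 + (1/3)p_{Hop}) ⇒ (8/9)p_{Hop} = 110/9, so p_{Hop} = 13.75.
Then p_{Go} = 73/6 + (1/3)·13.75 = 16.75.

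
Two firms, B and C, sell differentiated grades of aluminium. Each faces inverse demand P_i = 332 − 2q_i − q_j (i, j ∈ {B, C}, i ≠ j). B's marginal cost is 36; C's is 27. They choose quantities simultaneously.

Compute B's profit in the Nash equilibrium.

Firm B's profit: π = q_B(332 − 2q_B − q_C) − 36q_B.
∂π/∂q_B = 296 − 4q_B − q_C = 0 ⇒ q_B = 74 − 0.25q_C.
Similarly q_C = 76.25 − 0.25q_B.
Substituting the second reaction function into the first: q_B = 74 − 0.25(76.25 − 0.25q_B), which gives 0.9375q_B = 54.9375 ⇒ q_B = 58.6.
Then q_C = 76.25 − 0.25·58.6 = 61.6.
P_B = 332 − 2·58.6 − 61.6 = 153.2.
Profit = (153.2 − 36)·58.6 = 6867.92.

6867.92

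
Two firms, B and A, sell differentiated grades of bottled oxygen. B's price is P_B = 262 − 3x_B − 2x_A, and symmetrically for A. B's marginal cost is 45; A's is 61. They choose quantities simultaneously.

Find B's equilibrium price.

129.375

Firm B's profit: π = x_B(262 − 3x_B − 2x_A) − 45x_B.
∂π/∂x_B = 217 − 6x_B − 2x_A = 0 ⇒ x_B = 217/6 − (1/3)x_A.
Similarly x_A = 33.5 − (1/3)x_B.
Substituting the second reaction function into the first: x_B = 217/6 − (1/3)(33.5 − (1/3)x_B), which gives (8/9)x_B = 25 ⇒ x_B = 28.125.
Then x_A = 33.5 − (1/3)·28.125 = 24.125.
P_B = 262 − 3·28.125 − 2·24.125 = 129.375.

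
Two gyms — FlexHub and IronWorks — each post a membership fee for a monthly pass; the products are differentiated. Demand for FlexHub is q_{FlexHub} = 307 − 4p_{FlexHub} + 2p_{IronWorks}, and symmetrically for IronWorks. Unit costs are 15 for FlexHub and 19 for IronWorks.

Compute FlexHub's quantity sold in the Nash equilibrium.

186.8

FlexHub's profit: π = (p_{FlexHub} − 15)(307 − 4p_{FlexHub} + 2p_{IronWorks}).
∂π/∂p_{FlexHub} = 367 − 8p_{FlexHub} + 2p_{IronWorks} = 0 ⇒ p_{FlexHub} = 45.875 + 0.25p_{IronWorks}.
Similarly p_{IronWorks} = 47.875 + 0.25p_{FlexHub}.
Solving the two reaction functions simultaneously: (1 − (0.25)(0.25))p_{FlexHub} = 45.875 + 0.25·47.875, so 0.9375p_{FlexHub} = 1851/32 and p_{FlexHub} = 61.7.
Then p_{IronWorks} = 47.875 + 0.25·61.7 = 63.3.
q_{FlexHub} = 307 − 4·61.7 + 2·63.3 = 186.8.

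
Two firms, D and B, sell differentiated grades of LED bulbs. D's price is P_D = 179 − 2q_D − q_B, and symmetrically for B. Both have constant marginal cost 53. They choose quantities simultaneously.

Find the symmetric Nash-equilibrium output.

25.2

Firm D's profit: π = q_D(179 − 2q_D − q_B) − 53q_D.
∂π/∂q_D = 126 − 4q_D − q_B = 0 ⇒ q_D = 31.5 − 0.25q_B.
Setting q_D = q_B in the reaction function: q_D = 31.5 − 0.25q_D, so q_D = 31.5 / 1.25 = 25.2.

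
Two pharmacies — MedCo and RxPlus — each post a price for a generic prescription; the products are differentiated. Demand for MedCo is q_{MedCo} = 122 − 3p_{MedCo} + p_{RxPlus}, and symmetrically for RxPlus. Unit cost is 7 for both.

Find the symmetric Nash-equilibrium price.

MedCo's profit: π = (p_{MedCo} − 7)(122 − 3p_{MedCo} + p_{RxPlus}).
∂π/∂p_{MedCo} = 143 − 6p_{MedCo} + p_{RxPlus} = 0 ⇒ p_{MedCo} = 143/6 + (1/6)p_{RxPlus}.
The game is symmetric, so in equilibrium p_{RxPlus} = p_{MedCo}: the reaction function gives (5/6)p_{MedCo} = 143/6, hence p_{MedCo} = 28.6.

28.6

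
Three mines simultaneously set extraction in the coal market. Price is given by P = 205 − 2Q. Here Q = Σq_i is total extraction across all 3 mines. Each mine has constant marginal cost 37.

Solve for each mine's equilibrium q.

A representative mine's profit is π_i = q_i(205 − 2Q) − 37q_i, with Q = q_i + Σ_{j≠i} q_j.
First-order condition: 168 − 4q_i − 2Σ_{j≠i} q_j = 0.
With identical mines, set every q_j = q: then 168 − 4q − 4q = 0, i.e. q = 168/8 = 21.

21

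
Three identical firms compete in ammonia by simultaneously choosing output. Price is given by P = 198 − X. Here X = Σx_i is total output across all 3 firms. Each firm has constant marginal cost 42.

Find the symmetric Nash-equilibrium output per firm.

A representative firm's profit is π_i = x_i(198 − X) − 42x_i, with X = x_i + Σ_{j≠i} x_j.
First-order condition: 156 − 2x_i − Σ_{j≠i} x_j = 0.
With identical firms, set every x_j = x: then 156 − 2x − 2x = 0, i.e. x = 156/4 = 39.

39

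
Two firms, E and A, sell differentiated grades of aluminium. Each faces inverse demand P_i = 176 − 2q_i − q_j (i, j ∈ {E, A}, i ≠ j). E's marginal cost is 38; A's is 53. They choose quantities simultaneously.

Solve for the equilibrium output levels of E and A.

28.6, 23.6

Firm E's profit: π = q_E(176 − 2q_E − q_A) − 38q_E.
∂π/∂q_E = 138 − 4q_E − q_A = 0 ⇒ q_E = 34.5 − 0.25q_A.
Similarly q_A = 30.75 − 0.25q_E.
Solving the two reaction functions simultaneously: (1 − (−0.25)(−0.25))q_E = 34.5 − 0.25·30.75, so 0.9375q_E = 26.8125 and q_E = 28.6.
Then q_A = 30.75 − 0.25·28.6 = 23.6.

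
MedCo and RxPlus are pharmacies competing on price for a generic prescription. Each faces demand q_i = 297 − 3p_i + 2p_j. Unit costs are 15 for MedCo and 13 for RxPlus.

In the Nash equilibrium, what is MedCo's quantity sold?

210.375

MedCo's profit: π = (p_{MedCo} − 15)(297 − 3p_{MedCo} + 2p_{RxPlus}).
∂π/∂p_{MedCo} = 342 − 6p_{MedCo} + 2p_{RxPlus} = 0 ⇒ p_{MedCo} = 57 + (1/3)p_{RxPlus}.
Similarly p_{RxPlus} = 56 + (1/3)p_{MedCo}.
Substituting the second reaction function into the first: p_{MedCo} = 57 + (1/3)(56 + (1/3)p_{MedCo}), which gives (8/9)p_{MedCo} = 227/3 ⇒ p_{MedCo} = 85.125.
Then p_{RxPlus} = 56 + (1/3)·85.125 = 84.375.
q_{MedCo} = 297 − 3·85.125 + 2·84.375 = 210.375.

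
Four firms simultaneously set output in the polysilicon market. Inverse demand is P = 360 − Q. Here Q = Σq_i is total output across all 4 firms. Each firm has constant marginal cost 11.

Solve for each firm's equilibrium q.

A representative firm's profit is π_i = q_i(360 − Q) − 11q_i, with Q = q_i + Σ_{j≠i} q_j.
First-order condition: 349 − 2q_i − Σ_{j≠i} q_j = 0.
In a symmetric equilibrium every firm chooses the same q, so Σ_{j≠i} q_j = 3q. The condition becomes 349 − 5q = 0, giving q = 349/5 = 69.8.

69.8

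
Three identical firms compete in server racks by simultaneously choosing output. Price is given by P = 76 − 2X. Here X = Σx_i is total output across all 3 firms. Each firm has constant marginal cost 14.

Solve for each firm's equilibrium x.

A representative firm's profit is π_i = x_i(76 − 2X) − 14x_i, with X = x_i + Σ_{j≠i} x_j.
First-order condition: 62 − 4x_i − 2Σ_{j≠i} x_j = 0.
With identical firms, set every x_j = x: then 62 − 4x − 4x = 0, i.e. x = 62/8 = 7.75.

7.75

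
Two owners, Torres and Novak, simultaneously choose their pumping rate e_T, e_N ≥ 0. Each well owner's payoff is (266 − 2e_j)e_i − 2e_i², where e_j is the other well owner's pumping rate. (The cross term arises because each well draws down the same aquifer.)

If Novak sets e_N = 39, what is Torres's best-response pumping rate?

47

Torres's payoff is (266 − 2e_N)e_T − 2e_T².
∂π/∂e_T = 266 − 2e_N − 4e_T = 0, so e_T = 66.5 − 0.5e_N.
At e_N = 39: e_T = 66.5 − 0.5·39 = 47.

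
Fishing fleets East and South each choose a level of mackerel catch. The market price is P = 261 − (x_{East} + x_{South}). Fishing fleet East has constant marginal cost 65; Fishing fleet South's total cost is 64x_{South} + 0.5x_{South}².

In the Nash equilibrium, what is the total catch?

Fishing fleet East's profit: π = x_{East}(261 − (x_{East} + x_{South})) − 65x_{East}.
∂π/∂x_{East} = 196 − 2x_{East} − x_{South} = 0, so x_{East} = 98 − 0.5x_{South}.
For South: ∂π/∂x_{South} = 197 − 3x_{South} − x_{East} = 0 ⇒ x_{South} = 197/3 − (1/3)x_{East}.
Substituting the second reaction function into the first: x_{East} = 98 − 0.5(197/3 − (1/3)x_{East}), which gives (5/6)x_{East} = 391/6 ⇒ x_{East} = 78.2.
Then x_{South} = 197/3 − (1/3)·78.2 = 39.6.
Total catch: 78.2 + 39.6 = 117.8.

117.8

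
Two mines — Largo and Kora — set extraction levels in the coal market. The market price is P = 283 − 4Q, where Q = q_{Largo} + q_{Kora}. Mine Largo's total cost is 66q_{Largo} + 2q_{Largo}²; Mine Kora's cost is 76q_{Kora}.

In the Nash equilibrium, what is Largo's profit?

Mine Largo's profit: π = q_{Largo}(283 − 4(q_{Largo} + q_{Kora})) − 66q_{Largo} − 2q_{Largo}².
∂π/∂q_{Largo} = 217 − 12q_{Largo} − 4q_{Kora} = 0, so q_{Largo} = 217/12 − (1/3)q_{Kora}.
For Kora: ∂π/∂q_{Kora} = 207 − 8q_{Kora} − 4q_{Largo} = 0 ⇒ q_{Kora} = 25.875 − 0.5q_{Largo}.
Substituting the second reaction function into the first: q_{Largo} = 217/12 − (1/3)(25.875 − 0.5q_{Largo}), which gives (5/6)q_{Largo} = 227/24 ⇒ q_{Largo} = 11.35.
Then q_{Kora} = 25.875 − 0.5·11.35 = 20.2.
Price P = 283 − 4·31.55 = 156.8.
Largo's profit: (156.8 − 66)·11.35 − 2(11.35)² = 772.935.

772.935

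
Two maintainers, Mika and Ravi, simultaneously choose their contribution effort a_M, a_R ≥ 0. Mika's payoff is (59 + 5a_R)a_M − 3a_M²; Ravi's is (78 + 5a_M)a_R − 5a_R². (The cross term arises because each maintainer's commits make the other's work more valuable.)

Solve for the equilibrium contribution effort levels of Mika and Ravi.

28, 21.8

Expanding Mika's payoff: 59a_M + 5a_Ra_M − 3a_M².
∂π/∂a_M = 59 + 5a_R − 6a_M = 0, so a_M = 59/6 + (5/6)a_R.
Likewise for Ravi: a_R = 7.8 + 0.5a_M.
Substituting the second reaction function into the first: a_M = 59/6 + (5/6)(7.8 + 0.5a_M), which gives (7/12)a_M = 49/3 ⇒ a_M = 28.
Then a_R = 7.8 + 0.5·28 = 21.8.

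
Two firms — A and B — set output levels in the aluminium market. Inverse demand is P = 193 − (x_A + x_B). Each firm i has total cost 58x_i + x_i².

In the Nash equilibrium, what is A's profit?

1458

Firm A's profit: π = x_A(193 − (x_A + x_B)) − 58x_A − x_A².
∂π/∂x_A = 135 − 4x_A − x_B = 0, so x_A = 33.75 − 0.25x_B.
By symmetry x_B = x_A; substituting into the reaction function, 1.25x_A = 33.75 and x_A = 27.
Price P = 193 − 54 = 139.
A's profit: (139 − 58)·27 − (27)² = 1458.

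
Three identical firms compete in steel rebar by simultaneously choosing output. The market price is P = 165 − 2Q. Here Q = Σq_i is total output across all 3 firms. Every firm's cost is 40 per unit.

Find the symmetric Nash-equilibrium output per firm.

A representative firm's profit is π_i = q_i(165 − 2Q) − 40q_i, with Q = q_i + Σ_{j≠i} q_j.
First-order condition: 125 − 4q_i − 2Σ_{j≠i} q_j = 0.
With identical firms, set every q_j = q: then 125 − 4q − 4q = 0, i.e. q = 125/8 = 15.625.

15.625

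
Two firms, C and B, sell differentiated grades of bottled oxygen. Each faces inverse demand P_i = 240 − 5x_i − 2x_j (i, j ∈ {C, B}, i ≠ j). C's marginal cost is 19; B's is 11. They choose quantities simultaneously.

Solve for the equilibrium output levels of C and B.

18.25, 19.25

Firm C's profit: π = x_C(240 − 5x_C − 2x_B) − 19x_C.
∂π/∂x_C = 221 − 10x_C − 2x_B = 0 ⇒ x_C = 22.1 − 0.2x_B.
Similarly x_B = 22.9 − 0.2x_C.
Solving the two reaction functions simultaneously: (1 − (−0.2)(−0.2))x_C = 22.1 − 0.2·22.9, so 0.96x_C = 17.52 and x_C = 18.25.
Then x_B = 22.9 − 0.2·18.25 = 19.25.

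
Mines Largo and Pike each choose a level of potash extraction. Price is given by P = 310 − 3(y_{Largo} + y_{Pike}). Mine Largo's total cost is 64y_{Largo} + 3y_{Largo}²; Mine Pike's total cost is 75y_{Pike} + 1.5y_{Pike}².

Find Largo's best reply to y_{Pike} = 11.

17.75

Mine Largo's profit: π = y_{Largo}(310 − 3(y_{Largo} + y_{Pike})) − 64y_{Largo} − 3y_{Largo}².
∂π/∂y_{Largo} = 246 − 12y_{Largo} − 3y_{Pike} = 0, so y_{Largo} = 20.5 − 0.25y_{Pike}.
At y_{Pike} = 11: y_{Largo} = 20.5 − 0.25·11 = 17.75.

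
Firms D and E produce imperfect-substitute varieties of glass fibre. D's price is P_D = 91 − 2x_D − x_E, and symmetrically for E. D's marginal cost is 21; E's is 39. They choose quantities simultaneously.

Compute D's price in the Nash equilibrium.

51.4

Firm D's profit: π = x_D(91 − 2x_D − x_E) − 21x_D.
∂π/∂x_D = 70 − 4x_D − x_E = 0 ⇒ x_D = 17.5 − 0.25x_E.
Similarly x_E = 13 − 0.25x_D.
Substituting the second reaction function into the first: x_D = 17.5 − 0.25(13 − 0.25x_D), which gives 0.9375x_D = 14.25 ⇒ x_D = 15.2.
Then x_E = 13 − 0.25·15.2 = 9.2.
P_D = 91 − 2·15.2 − 9.2 = 51.4.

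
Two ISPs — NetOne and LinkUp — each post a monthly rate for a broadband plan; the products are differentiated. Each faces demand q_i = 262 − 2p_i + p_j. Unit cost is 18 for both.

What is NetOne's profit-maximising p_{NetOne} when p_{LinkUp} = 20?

NetOne's profit: π = (p_{NetOne} − 18)(262 − 2p_{NetOne} + p_{LinkUp}).
∂π/∂p_{NetOne} = 298 − 4p_{NetOne} + p_{LinkUp} = 0 ⇒ p_{NetOne} = 74.5 + 0.25p_{LinkUp}.
At p_{LinkUp} = 20: p_{NetOne} = 74.5 + 0.25·20 = 79.5.

79.5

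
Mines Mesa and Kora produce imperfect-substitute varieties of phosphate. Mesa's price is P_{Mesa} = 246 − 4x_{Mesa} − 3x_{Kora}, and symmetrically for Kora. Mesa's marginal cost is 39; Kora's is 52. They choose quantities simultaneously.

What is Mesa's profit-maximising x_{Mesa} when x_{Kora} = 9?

22.5

Mine Mesa's profit: π = x_{Mesa}(246 − 4x_{Mesa} − 3x_{Kora}) − 39x_{Mesa}.
∂π/∂x_{Mesa} = 207 − 8x_{Mesa} − 3x_{Kora} = 0 ⇒ x_{Mesa} = 25.875 − 0.375x_{Kora}.
At x_{Kora} = 9: x_{Mesa} = 25.875 − 0.375·9 = 22.5.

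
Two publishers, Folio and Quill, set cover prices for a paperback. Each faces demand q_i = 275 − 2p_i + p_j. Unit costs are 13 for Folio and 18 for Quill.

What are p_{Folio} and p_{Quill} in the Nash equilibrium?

101, 103

Folio's profit: π = (p_{Folio} − 13)(275 − 2p_{Folio} + p_{Quill}).
∂π/∂p_{Folio} = 301 − 4p_{Folio} + p_{Quill} = 0 ⇒ p_{Folio} = 75.25 + 0.25p_{Quill}.
Similarly p_{Quill} = 77.75 + 0.25p_{Folio}.
Substituting the second reaction function into the first: p_{Folio} = 75.25 + 0.25(77.75 + 0.25p_{Folio}), which gives 0.9375p_{Folio} = 94.6875 ⇒ p_{Folio} = 101.
Then p_{Quill} = 77.75 + 0.25·101 = 103.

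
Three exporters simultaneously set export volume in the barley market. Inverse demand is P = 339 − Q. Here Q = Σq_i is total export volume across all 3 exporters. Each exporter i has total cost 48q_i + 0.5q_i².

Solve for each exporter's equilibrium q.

58.2

A representative exporter's profit is π_i = q_i(339 − Q) − 48q_i − 0.5q_i², with Q = q_i + Σ_{j≠i} q_j.
First-order condition: 291 − 3q_i − Σ_{j≠i} q_j = 0.
In a symmetric equilibrium every exporter chooses the same q, so Σ_{j≠i} q_j = 2q. The condition becomes 291 − 5q = 0, giving q = 291/5 = 58.2.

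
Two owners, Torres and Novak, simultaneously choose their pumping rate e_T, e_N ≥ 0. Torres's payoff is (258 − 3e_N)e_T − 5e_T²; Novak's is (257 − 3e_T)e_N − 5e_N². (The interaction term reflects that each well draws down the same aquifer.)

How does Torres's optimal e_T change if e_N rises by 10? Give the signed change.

-3

Expanding Torres's payoff: 258e_T − 3e_Ne_T − 5e_T².
∂π/∂e_T = 258 − 3e_N − 10e_T = 0, so e_T = 25.8 − 0.3e_N.
The reaction-function slope is −0.3, so a 10-unit rise in e_N moves e_T by −0.3 × 10 = −3. Torres's best response falls — the actions are strategic substitutes.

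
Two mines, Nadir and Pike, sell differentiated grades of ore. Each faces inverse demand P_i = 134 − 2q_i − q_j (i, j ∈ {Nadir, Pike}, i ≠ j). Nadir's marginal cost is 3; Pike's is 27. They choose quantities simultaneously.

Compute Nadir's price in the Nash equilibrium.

Mine Nadir's profit: π = q_{Nadir}(134 − 2q_{Nadir} − q_{Pike}) − 3q_{Nadir}.
∂π/∂q_{Nadir} = 131 − 4q_{Nadir} − q_{Pike} = 0 ⇒ q_{Nadir} = 32.75 − 0.25q_{Pike}.
Similarly q_{Pike} = 26.75 − 0.25q_{Nadir}.
Solving the two reaction functions simultaneously: (1 − (−0.25)(−0.25))q_{Nadir} = 32.75 − 0.25·26.75, so 0.9375q_{Nadir} = 26.0625 and q_{Nadir} = 27.8.
Then q_{Pike} = 26.75 − 0.25·27.8 = 19.8.
P_{Nadir} = 134 − 2·27.8 − 19.8 = 58.6.

58.6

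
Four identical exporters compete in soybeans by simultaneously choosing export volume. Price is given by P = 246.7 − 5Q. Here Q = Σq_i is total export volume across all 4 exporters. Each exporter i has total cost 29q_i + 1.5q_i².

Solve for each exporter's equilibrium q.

7.775

A representative exporter's profit is π_i = q_i(246.7 − 5Q) − 29q_i − 1.5q_i², with Q = q_i + Σ_{j≠i} q_j.
First-order condition: 217.7 − 13q_i − 5Σ_{j≠i} q_j = 0.
With identical exporters, set every q_j = q: then 217.7 − 13q − 15q = 0, i.e. q = 217.7/28 = 7.775.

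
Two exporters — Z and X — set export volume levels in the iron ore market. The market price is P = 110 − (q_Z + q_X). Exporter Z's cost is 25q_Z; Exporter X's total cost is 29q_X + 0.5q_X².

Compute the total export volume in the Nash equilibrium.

50.2

Exporter Z's profit: π = q_Z(110 − (q_Z + q_X)) − 25q_Z.
∂π/∂q_Z = 85 − 2q_Z − q_X = 0, so q_Z = 42.5 − 0.5q_X.
For X: ∂π/∂q_X = 81 − 3q_X − q_Z = 0 ⇒ q_X = 27 − (1/3)q_Z.
Substituting the second reaction function into the first: q_Z = 42.5 − 0.5(27 − (1/3)q_Z), which gives (5/6)q_Z = 29 ⇒ q_Z = 34.8.
Then q_X = 27 − (1/3)·34.8 = 15.4.
Total export volume: 34.8 + 15.4 = 50.2.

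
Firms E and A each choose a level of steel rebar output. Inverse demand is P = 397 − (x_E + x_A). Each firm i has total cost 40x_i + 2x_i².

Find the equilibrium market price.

Firm E's profit: π = x_E(397 − (x_E + x_A)) − 40x_E − 2x_E².
∂π/∂x_E = 357 − 6x_E − x_A = 0, so x_E = 59.5 − (1/6)x_A.
By symmetry x_A = x_E; substituting into the reaction function, (7/6)x_E = 59.5 and x_E = 51.
Equilibrium price: P = 397 − 102 = 295.

295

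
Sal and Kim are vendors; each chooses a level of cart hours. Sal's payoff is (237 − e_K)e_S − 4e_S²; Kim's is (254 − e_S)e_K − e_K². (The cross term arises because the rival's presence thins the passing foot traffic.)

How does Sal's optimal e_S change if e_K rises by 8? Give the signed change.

-1

Expanding Sal's payoff: 237e_S − e_Ke_S − 4e_S².
∂π/∂e_S = 237 − e_K − 8e_S = 0, so e_S = 29.625 − 0.125e_K.
The reaction-function slope is −0.125, so an 8-unit rise in e_K moves e_S by −0.125 × 8 = −1. Sal's best response falls — the actions are strategic substitutes.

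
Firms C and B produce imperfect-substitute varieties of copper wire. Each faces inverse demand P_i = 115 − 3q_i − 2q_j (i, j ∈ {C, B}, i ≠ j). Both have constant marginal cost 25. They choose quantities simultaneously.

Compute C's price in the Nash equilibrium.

Firm C's profit: π = q_C(115 − 3q_C − 2q_B) − 25q_C.
∂π/∂q_C = 90 − 6q_C − 2q_B = 0 ⇒ q_C = 15 − (1/3)q_B.
Setting q_C = q_B in the reaction function: q_C = 15 − (1/3)q_C, so q_C = 15 / (4/3) = 11.25.
P_C = 115 − 3·11.25 − 2·11.25 = 58.75.

58.75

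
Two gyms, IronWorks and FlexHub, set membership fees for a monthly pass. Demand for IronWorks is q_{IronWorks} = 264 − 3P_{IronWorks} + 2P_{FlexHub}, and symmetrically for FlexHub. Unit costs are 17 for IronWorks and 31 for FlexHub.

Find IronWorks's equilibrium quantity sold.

IronWorks's profit: π = (P_{IronWorks} − 17)(264 − 3P_{IronWorks} + 2P_{FlexHub}).
∂π/∂P_{IronWorks} = 315 − 6P_{IronWorks} + 2P_{FlexHub} = 0 ⇒ P_{IronWorks} = 52.5 + (1/3)P_{FlexHub}.
Similarly P_{FlexHub} = 59.5 + (1/3)P_{IronWorks}.
Plugging P_{FlexHub} into IronWorks's best response: P_{IronWorks} = 52.5 + (1/3)(59.5 + (1/3)P_{IronWorks}) ⇒ (8/9)P_{IronWorks} = 217/3, so P_{IronWorks} = 81.375.
Then P_{FlexHub} = 59.5 + (1/3)·81.375 = 86.625.
q_{IronWorks} = 264 − 3·81.375 + 2·86.625 = 193.125.

193.125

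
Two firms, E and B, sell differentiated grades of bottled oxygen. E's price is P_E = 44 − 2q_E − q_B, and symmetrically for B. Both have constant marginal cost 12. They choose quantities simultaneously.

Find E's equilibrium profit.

Firm E's profit: π = q_E(44 − 2q_E − q_B) − 12q_E.
∂π/∂q_E = 32 − 4q_E − q_B = 0 ⇒ q_E = 8 − 0.25q_B.
Setting q_E = q_B in the reaction function: q_E = 8 − 0.25q_E, so q_E = 8 / 1.25 = 6.4.
P_E = 44 − 2·6.4 − 6.4 = 24.8.
Profit = (24.8 − 12)·6.4 = 81.92.

81.92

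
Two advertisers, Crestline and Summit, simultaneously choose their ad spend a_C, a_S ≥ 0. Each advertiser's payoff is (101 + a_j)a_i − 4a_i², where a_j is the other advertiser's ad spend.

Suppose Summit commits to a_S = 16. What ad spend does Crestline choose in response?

Crestline's payoff is (101 + a_S)a_C − 4a_C².
∂π/∂a_C = 101 + a_S − 8a_C = 0, so a_C = 12.625 + 0.125a_S.
At a_S = 16: a_C = 12.625 + 0.125·16 = 14.625.

14.625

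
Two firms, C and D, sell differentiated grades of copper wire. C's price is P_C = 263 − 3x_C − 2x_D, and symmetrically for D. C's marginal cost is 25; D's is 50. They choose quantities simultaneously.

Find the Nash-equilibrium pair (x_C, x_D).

Firm C's profit: π = x_C(263 − 3x_C − 2x_D) − 25x_C.
∂π/∂x_C = 238 − 6x_C − 2x_D = 0 ⇒ x_C = 119/3 − (1/3)x_D.
Similarly x_D = 35.5 − (1/3)x_C.
Solving the two reaction functions simultaneously: (1 − (−1/3)(−1/3))x_C = 119/3 − (1/3)·35.5, so (8/9)x_C = 167/6 and x_C = 31.3125.
Then x_D = 35.5 − (1/3)·31.3125 = 25.0625.

31.3125, 25.0625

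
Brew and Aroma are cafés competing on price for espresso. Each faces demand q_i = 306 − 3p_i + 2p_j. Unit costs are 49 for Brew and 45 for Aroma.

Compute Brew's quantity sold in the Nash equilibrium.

190.5

Brew's profit: π = (p_{Brew} − 49)(306 − 3p_{Brew} + 2p_{Aroma}).
∂π/∂p_{Brew} = 453 − 6p_{Brew} + 2p_{Aroma} = 0 ⇒ p_{Brew} = 75.5 + (1/3)p_{Aroma}.
Similarly p_{Aroma} = 73.5 + (1/3)p_{Brew}.
Plugging p_{Aroma} into Brew's best response: p_{Brew} = 75.5 + (1/3)(73.5 + (1/3)p_{Brew}) ⇒ (8/9)p_{Brew} = 100, so p_{Brew} = 112.5.
Then p_{Aroma} = 73.5 + (1/3)·112.5 = 111.
q_{Brew} = 306 − 3·112.5 + 2·111 = 190.5.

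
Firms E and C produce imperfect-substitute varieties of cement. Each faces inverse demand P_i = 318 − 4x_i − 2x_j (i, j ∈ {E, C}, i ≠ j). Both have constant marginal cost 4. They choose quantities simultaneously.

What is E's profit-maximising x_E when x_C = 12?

36.25

Firm E's profit: π = x_E(318 − 4x_E − 2x_C) − 4x_E.
∂π/∂x_E = 314 − 8x_E − 2x_C = 0 ⇒ x_E = 39.25 − 0.25x_C.
At x_C = 12: x_E = 39.25 − 0.25·12 = 36.25.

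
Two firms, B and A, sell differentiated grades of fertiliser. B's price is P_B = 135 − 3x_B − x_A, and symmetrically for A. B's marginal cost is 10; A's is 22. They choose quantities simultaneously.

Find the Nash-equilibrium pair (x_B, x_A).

18.2, 15.8

Firm B's profit: π = x_B(135 − 3x_B − x_A) − 10x_B.
∂π/∂x_B = 125 − 6x_B − x_A = 0 ⇒ x_B = 125/6 − (1/6)x_A.
Similarly x_A = 113/6 − (1/6)x_B.
Substituting the second reaction function into the first: x_B = 125/6 − (1/6)(113/6 − (1/6)x_B), which gives (35/36)x_B = 637/36 ⇒ x_B = 18.2.
Then x_A = 113/6 − (1/6)·18.2 = 15.8.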